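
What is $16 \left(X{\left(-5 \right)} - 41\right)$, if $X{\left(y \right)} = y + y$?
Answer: $-816$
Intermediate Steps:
$X{\left(y \right)} = 2 y$
$16 \left(X{\left(-5 \right)} - 41\right) = 16 \left(2 \left(-5\right) - 41\right) = 16 \left(-10 - 41\right) = 16 \left(-51\right) = -816$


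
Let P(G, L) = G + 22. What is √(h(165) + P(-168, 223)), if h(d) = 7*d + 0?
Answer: √1009 ≈ 31.765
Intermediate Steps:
h(d) = 7*d
P(G, L) = 22 + G
√(h(165) + P(-168, 223)) = √(7*165 + (22 - 168)) = √(1155 - 146) = √1009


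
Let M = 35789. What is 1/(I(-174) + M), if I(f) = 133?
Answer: 1/35922 ≈ 2.7838e-5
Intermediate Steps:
1/(I(-174) + M) = 1/(133 + 35789) = 1/35922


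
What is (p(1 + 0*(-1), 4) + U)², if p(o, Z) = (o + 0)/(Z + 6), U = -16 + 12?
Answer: 1521/100 ≈ 15.210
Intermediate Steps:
U = -4
p(o, Z) = o/(6 + Z)
(p(1 + 0*(-1), 4) + U)² = ((1 + 0*(-1))/(6 + 4) - 4)² = ((1 + 0)/10 - 4)² = (1*(⅒) - 4)² = (⅒ - 4)² = (-39/10)² = 1521/100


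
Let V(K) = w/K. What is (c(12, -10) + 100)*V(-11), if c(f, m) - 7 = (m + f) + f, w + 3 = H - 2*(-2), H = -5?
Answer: 44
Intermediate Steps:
w = -4 (w = -3 + (-5 - 2*(-2)) = -3 + (-5 + 4) = -3 - 1 = -4)
c(f, m) = 7 + m + 2*f (c(f, m) = 7 + ((m + f) + f) = 7 + ((f + m) + f) = 7 + (m + 2*f) = 7 + m + 2*f)
V(K) = -4/K
(c(12, -10) + 100)*V(-11) = ((7 - 10 + 2*12) + 100)*(-4/(-11)) = ((7 - 10 + 24) + 100)*(-4*(-1/11)) = (21 + 100)*(4/11) = 121*(4/11) = 44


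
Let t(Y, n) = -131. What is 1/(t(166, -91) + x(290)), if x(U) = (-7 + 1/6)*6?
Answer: -1/172 ≈ -0.0058140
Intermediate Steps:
x(U) = -41 (x(U) = (-7 + ⅙)*6 = -41/6*6 = -41)
1/(t(166, -91) + x(290)) = 1/(-131 - 41) = 1/(-172) = -1/172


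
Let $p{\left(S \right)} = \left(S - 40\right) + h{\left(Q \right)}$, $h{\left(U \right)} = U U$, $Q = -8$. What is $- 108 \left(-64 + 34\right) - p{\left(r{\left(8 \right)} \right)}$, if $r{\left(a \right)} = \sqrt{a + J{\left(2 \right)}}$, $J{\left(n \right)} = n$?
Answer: $3216 - \sqrt{10} \approx 3212.8$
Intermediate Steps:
$h{\left(U \right)} = U^{2}$
$r{\left(a \right)} = \sqrt{2 + a}$ ($r{\left(a \right)} = \sqrt{a + 2} = \sqrt{2 + a}$)
$p{\left(S \right)} = 24 + S$ ($p{\left(S \right)} = \left(S - 40\right) + \left(-8\right)^{2} = \left(S - 40\right) + 64 = \left(-40 + S\right) + 64 = 24 + S$)
$- 108 \left(-64 + 34\right) - p{\left(r{\left(8 \right)} \right)} = - 108 \left(-64 + 34\right) - \left(24 + \sqrt{2 + 8}\right) = \left(-108\right) \left(-30\right) - \left(24 + \sqrt{10}\right) = 3240 - \left(24 + \sqrt{10}\right) = 3216 - \sqrt{10}$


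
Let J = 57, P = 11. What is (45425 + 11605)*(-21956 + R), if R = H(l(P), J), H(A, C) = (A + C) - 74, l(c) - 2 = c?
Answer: -1252378800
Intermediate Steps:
l(c) = 2 + c
H(A, C) = -74 + A + C
R = -4 (R = -74 + (2 + 11) + 57 = -74 + 13 + 57 = -4)
(45425 + 11605)*(-21956 + R) = (45425 + 11605)*(-21956 - 4) = 57030*(-21960) = -1252378800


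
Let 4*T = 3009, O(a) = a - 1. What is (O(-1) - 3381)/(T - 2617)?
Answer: 13532/7459 ≈ 1.8142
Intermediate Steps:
O(a) = -1 + a
T = 3009/4 (T = (1/4)*3009 = 3009/4 ≈ 752.25)
(O(-1) - 3381)/(T - 2617) = ((-1 - 1) - 3381)/(3009/4 - 2617) = (-2 - 3381)/(-7459/4) = -3383*(-4/7459) = 13532/7459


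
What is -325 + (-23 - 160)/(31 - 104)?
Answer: -23542/73 ≈ -322.49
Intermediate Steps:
-325 + (-23 - 160)/(31 - 104) = -325 - 183/(-73) = -325 - 183*(-1/73) = -325 + 183/73 = -23542/73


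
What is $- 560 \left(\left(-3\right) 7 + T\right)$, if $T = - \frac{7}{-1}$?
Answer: $7840$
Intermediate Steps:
$T = 7$ ($T = \left(-7\right) \left(-1\right) = 7$)
$- 560 \left(\left(-3\right) 7 + T\right) = - 560 \left(\left(-3\right) 7 + 7\right) = - 560 \left(-21 + 7\right) = \left(-560\right) \left(-14\right) = 7840$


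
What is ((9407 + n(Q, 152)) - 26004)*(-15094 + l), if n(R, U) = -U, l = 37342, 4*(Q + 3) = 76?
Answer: -372631752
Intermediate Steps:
Q = 16 (Q = -3 + (1/4)*76 = -3 + 19 = 16)
((9407 + n(Q, 152)) - 26004)*(-15094 + l) = ((9407 - 1*152) - 26004)*(-15094 + 37342) = ((9407 - 152) - 26004)*22248 = (9255 - 26004)*22248 = -16749*22248 = -372631752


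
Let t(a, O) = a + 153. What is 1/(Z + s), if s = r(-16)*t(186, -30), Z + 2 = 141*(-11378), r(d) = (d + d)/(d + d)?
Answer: -1/1603961 ≈ -6.2346e-7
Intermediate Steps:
t(a, O) = 153 + a
r(d) = 1 (r(d) = (2*d)/((2*d)) = (2*d)*(1/(2*d)) = 1)
Z = -1604300 (Z = -2 + 141*(-11378) = -2 - 1604298 = -1604300)
s = 339 (s = 1*(153 + 186) = 1*339 = 339)
1/(Z + s) = 1/(-1604300 + 339) = 1/(-1603961) = -1/1603961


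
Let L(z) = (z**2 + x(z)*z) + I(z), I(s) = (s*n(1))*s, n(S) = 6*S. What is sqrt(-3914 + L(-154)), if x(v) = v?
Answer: 9*sqrt(2294) ≈ 431.06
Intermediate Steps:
I(s) = 6*s**2 (I(s) = (s*(6*1))*s = (s*6)*s = (6*s)*s = 6*s**2)
L(z) = 8*z**2 (L(z) = (z**2 + z*z) + 6*z**2 = (z**2 + z**2) + 6*z**2 = 2*z**2 + 6*z**2 = 8*z**2)
sqrt(-3914 + L(-154)) = sqrt(-3914 + 8*(-154)**2) = sqrt(-3914 + 8*23716) = sqrt(-3914 + 189728) = sqrt(185814) = 9*sqrt(2294)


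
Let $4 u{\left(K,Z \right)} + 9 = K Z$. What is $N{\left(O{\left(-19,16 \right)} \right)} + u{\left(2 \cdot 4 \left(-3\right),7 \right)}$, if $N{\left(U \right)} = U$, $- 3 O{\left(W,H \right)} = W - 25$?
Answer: $- \frac{355}{12} \approx -29.583$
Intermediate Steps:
$O{\left(W,H \right)} = \frac{25}{3} - \frac{W}{3}$ ($O{\left(W,H \right)} = - \frac{W - 25}{3} = - \frac{-25 + W}{3} = \frac{25}{3} - \frac{W}{3}$)
$u{\left(K,Z \right)} = - \frac{9}{4} + \frac{K Z}{4}$
$N{\left(O{\left(-19,16 \right)} \right)} + u{\left(2 \cdot 4 \left(-3\right),7 \right)} = \left(\frac{25}{3} - - \frac{19}{3}\right) + \left(- \frac{9}{4} + \frac{1}{4} \cdot 2 \cdot 4 \left(-3\right) 7\right) = \left(\frac{25}{3} + \frac{19}{3}\right) + \left(- \frac{9}{4} + \frac{1}{4} \cdot 8 \left(-3\right) 7\right) = \frac{44}{3} + \left(- \frac{9}{4} + \frac{1}{4} \left(-24\right) 7\right) = \frac{44}{3} - \frac{177}{4} = - \frac{355}{12}$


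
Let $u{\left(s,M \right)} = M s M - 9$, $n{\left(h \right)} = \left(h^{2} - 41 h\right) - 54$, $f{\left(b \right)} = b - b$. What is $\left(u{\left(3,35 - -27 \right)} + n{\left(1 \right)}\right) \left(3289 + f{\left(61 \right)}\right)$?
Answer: $37589981$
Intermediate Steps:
$f{\left(b \right)} = 0$
$n{\left(h \right)} = -54 + h^{2} - 41 h$
$u{\left(s,M \right)} = -9 + s M^{2}$ ($u{\left(s,M \right)} = s M^{2} - 9 = -9 + s M^{2}$)
$\left(u{\left(3,35 - -27 \right)} + n{\left(1 \right)}\right) \left(3289 + f{\left(61 \right)}\right) = \left(\left(-9 + 3 \left(35 - -27\right)^{2}\right) - \left(95 - 1\right)\right) \left(3289 + 0\right) = \left(\left(-9 + 3 \left(35 + 27\right)^{2}\right) - 94\right) 3289 = \left(\left(-9 + 3 \cdot 62^{2}\right) - 94\right) 3289 = \left(\left(-9 + 3 \cdot 3844\right) - 94\right) 3289 = \left(\left(-9 + 11532\right) - 94\right) 3289 = \left(11523 - 94\right) 3289 = 11429 \cdot 3289 = 37589981$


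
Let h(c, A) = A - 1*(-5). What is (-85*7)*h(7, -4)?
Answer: -595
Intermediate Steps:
h(c, A) = 5 + A (h(c, A) = A + 5 = 5 + A)
(-85*7)*h(7, -4) = (-85*7)*(5 - 4) = -595*1 = -595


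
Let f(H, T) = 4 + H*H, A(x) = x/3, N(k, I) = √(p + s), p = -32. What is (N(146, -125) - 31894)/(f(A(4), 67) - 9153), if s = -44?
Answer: 7758/2225 - 18*I*√19/82325 ≈ 3.4867 - 0.00095305*I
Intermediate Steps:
N(k, I) = 2*I*√19 (N(k, I) = √(-32 - 44) = √(-76) = 2*I*√19)
A(x) = x/3 (A(x) = x*(⅓) = x/3)
f(H, T) = 4 + H²
(N(146, -125) - 31894)/(f(A(4), 67) - 9153) = (2*I*√19 - 31894)/((4 + ((⅓)*4)²) - 9153) = (-31894 + 2*I*√19)/((4 + (4/3)²) - 9153) = (-31894 + 2*I*√19)/((4 + 16/9) - 9153) = (-31894 + 2*I*√19)/(52/9 - 9153) = (-31894 + 2*I*√19)/(-82325/9) = (-31894 + 2*I*√19)*(-9/82325) = 7758/2225 - 18*I*√19/82325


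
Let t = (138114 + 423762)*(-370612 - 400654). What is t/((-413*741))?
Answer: 20635993096/14573 ≈ 1.4160e+6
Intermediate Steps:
t = -433355855016 (t = 561876*(-771266) = -433355855016)
t/((-413*741)) = -433355855016/((-413*741)) = -433355855016/(-306033) = -433355855016*(-1/306033) = 20635993096/14573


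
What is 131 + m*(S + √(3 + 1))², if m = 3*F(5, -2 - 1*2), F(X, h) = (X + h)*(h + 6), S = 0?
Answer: 155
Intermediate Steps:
F(X, h) = (6 + h)*(X + h) (F(X, h) = (X + h)*(6 + h) = (6 + h)*(X + h))
m = 6 (m = 3*((-2 - 1*2)² + 6*5 + 6*(-2 - 1*2) + 5*(-2 - 1*2)) = 3*((-2 - 2)² + 30 + 6*(-2 - 2) + 5*(-2 - 2)) = 3*((-4)² + 30 + 6*(-4) + 5*(-4)) = 3*(16 + 30 - 24 - 20) = 3*2 = 6)
131 + m*(S + √(3 + 1))² = 131 + 6*(0 + √(3 + 1))² = 131 + 6*(0 + √4)² = 131 + 6*(0 + 2)² = 131 + 6*2² = 131 + 6*4 = 131 + 24 = 155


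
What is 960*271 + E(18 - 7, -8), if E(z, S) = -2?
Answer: 260158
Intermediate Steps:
960*271 + E(18 - 7, -8) = 960*271 - 2 = 260160 - 2 = 260158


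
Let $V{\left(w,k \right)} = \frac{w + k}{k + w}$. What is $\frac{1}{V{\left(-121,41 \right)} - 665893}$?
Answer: $- \frac{1}{665892} \approx -1.5017 \cdot 10^{-6}$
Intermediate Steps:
$V{\left(w,k \right)} = 1$ ($V{\left(w,k \right)} = \frac{k + w}{k + w} = 1$)
$\frac{1}{V{\left(-121,41 \right)} - 665893} = \frac{1}{1 - 665893} = \frac{1}{-665892} = - \frac{1}{665892}$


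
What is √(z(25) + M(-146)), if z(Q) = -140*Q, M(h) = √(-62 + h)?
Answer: 2*√(-875 + I*√13) ≈ 0.12189 + 59.161*I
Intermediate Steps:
√(z(25) + M(-146)) = √(-140*25 + √(-62 - 146)) = √(-3500 + √(-208)) = √(-3500 + 4*I*√13)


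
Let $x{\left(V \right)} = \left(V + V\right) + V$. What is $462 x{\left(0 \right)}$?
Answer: $0$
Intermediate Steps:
$x{\left(V \right)} = 3 V$ ($x{\left(V \right)} = 2 V + V = 3 V$)
$462 x{\left(0 \right)} = 462 \cdot 3 \cdot 0 = 462 \cdot 0 = 0$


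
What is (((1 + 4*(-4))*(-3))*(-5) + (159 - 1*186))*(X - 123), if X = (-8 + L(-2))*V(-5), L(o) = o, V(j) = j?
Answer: 18396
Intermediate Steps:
X = 50 (X = (-8 - 2)*(-5) = -10*(-5) = 50)
(((1 + 4*(-4))*(-3))*(-5) + (159 - 1*186))*(X - 123) = (((1 + 4*(-4))*(-3))*(-5) + (159 - 1*186))*(50 - 123) = (((1 - 16)*(-3))*(-5) + (159 - 186))*(-73) = (-15*(-3)*(-5) - 27)*(-73) = (45*(-5) - 27)*(-73) = (-225 - 27)*(-73) = -252*(-73) = 18396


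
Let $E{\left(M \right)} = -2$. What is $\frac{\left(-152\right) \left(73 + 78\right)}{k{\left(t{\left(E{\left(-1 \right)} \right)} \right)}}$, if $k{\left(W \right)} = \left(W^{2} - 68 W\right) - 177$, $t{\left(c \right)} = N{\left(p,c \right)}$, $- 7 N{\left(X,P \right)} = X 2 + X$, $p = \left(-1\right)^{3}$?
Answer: $\frac{281162}{2523} \approx 111.44$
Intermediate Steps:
$p = -1$
$N{\left(X,P \right)} = - \frac{3 X}{7}$ ($N{\left(X,P \right)} = - \frac{X 2 + X}{7} = - \frac{2 X + X}{7} = - \frac{3 X}{7}$)
$t{\left(c \right)} = \frac{3}{7}$ ($t{\left(c \right)} = \left(- \frac{3}{7}\right) \left(-1\right) = \frac{3}{7}$)
$k{\left(W \right)} = -177 + W^{2} - 68 W$
$\frac{\left(-152\right) \left(73 + 78\right)}{k{\left(t{\left(E{\left(-1 \right)} \right)} \right)}} = \frac{\left(-152\right) \left(73 + 78\right)}{-177 + \left(\frac{3}{7}\right)^{2} - \frac{204}{7}} = \frac{\left(-152\right) 151}{-177 + \frac{9}{49} - \frac{204}{7}} = - \frac{22952}{- \frac{10092}{49}} = \left(-22952\right) \left(- \frac{49}{10092}\right) = \frac{281162}{2523}$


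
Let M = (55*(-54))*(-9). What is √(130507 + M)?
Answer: √157237 ≈ 396.53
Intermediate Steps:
M = 26730 (M = -2970*(-9) = 26730)
√(130507 + M) = √(130507 + 26730) = √157237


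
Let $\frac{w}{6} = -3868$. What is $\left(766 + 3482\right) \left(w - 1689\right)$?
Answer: $-105762456$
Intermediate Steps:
$w = -23208$ ($w = 6 \left(-3868\right) = -23208$)
$\left(766 + 3482\right) \left(w - 1689\right) = \left(766 + 3482\right) \left(-23208 - 1689\right) = 4248 \left(-24897\right) = -105762456$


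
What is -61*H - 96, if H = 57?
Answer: -3573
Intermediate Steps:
-61*H - 96 = -61*57 - 96 = -3477 - 96 = -3573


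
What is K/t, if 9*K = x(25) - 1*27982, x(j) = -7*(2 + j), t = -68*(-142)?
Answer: -28171/86904 ≈ -0.32416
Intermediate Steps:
t = 9656
x(j) = -14 - 7*j
K = -28171/9 (K = ((-14 - 7*25) - 1*27982)/9 = ((-14 - 175) - 27982)/9 = (-189 - 27982)/9 = (⅑)*(-28171) = -28171/9 ≈ -3130.1)
K/t = -28171/9/9656 = -28171/9*1/9656 = -28171/86904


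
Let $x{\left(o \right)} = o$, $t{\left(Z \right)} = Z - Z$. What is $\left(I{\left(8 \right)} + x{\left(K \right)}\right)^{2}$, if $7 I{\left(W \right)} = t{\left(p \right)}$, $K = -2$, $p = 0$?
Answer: $4$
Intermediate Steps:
$t{\left(Z \right)} = 0$
$I{\left(W \right)} = 0$ ($I{\left(W \right)} = \frac{1}{7} \cdot 0 = 0$)
$\left(I{\left(8 \right)} + x{\left(K \right)}\right)^{2} = \left(0 - 2\right)^{2} = \left(-2\right)^{2} = 4$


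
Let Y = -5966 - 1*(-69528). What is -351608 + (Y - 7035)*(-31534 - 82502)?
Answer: -6446464580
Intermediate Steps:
Y = 63562 (Y = -5966 + 69528 = 63562)
-351608 + (Y - 7035)*(-31534 - 82502) = -351608 + (63562 - 7035)*(-31534 - 82502) = -351608 + 56527*(-114036) = -351608 - 6446112972 = -6446464580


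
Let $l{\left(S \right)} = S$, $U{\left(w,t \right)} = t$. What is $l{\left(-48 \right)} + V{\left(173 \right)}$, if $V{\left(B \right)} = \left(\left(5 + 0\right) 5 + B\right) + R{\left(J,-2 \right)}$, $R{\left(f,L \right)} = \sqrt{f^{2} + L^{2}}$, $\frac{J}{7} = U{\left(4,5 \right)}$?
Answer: $150 + \sqrt{1229} \approx 185.06$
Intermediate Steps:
$J = 35$ ($J = 7 \cdot 5 = 35$)
$R{\left(f,L \right)} = \sqrt{L^{2} + f^{2}}$
$V{\left(B \right)} = 25 + B + \sqrt{1229}$ ($V{\left(B \right)} = \left(\left(5 + 0\right) 5 + B\right) + \sqrt{\left(-2\right)^{2} + 35^{2}} = \left(5 \cdot 5 + B\right) + \sqrt{4 + 1225} = \left(25 + B\right) + \sqrt{1229} = 25 + B + \sqrt{1229}$)
$l{\left(-48 \right)} + V{\left(173 \right)} = -48 + \left(25 + 173 + \sqrt{1229}\right) = -48 + \left(198 + \sqrt{1229}\right) = 150 + \sqrt{1229}$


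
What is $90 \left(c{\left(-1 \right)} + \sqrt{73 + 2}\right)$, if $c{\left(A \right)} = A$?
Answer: $-90 + 450 \sqrt{3} \approx 689.42$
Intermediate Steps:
$90 \left(c{\left(-1 \right)} + \sqrt{73 + 2}\right) = 90 \left(-1 + \sqrt{73 + 2}\right) = 90 \left(-1 + \sqrt{75}\right) = 90 \left(-1 + 5 \sqrt{3}\right) = -90 + 450 \sqrt{3}$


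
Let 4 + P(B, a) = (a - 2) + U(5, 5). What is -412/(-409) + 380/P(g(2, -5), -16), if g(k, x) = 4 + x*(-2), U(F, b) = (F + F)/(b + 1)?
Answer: -441128/24949 ≈ -17.681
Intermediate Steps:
U(F, b) = 2*F/(1 + b) (U(F, b) = (2*F)/(1 + b) = 2*F/(1 + b))
g(k, x) = 4 - 2*x
P(B, a) = -13/3 + a (P(B, a) = -4 + ((a - 2) + 2*5/(1 + 5)) = -4 + ((-2 + a) + 2*5/6) = -4 + ((-2 + a) + 2*5*(1/6)) = -4 + ((-2 + a) + 5/3) = -4 + (-1/3 + a) = -13/3 + a)
-412/(-409) + 380/P(g(2, -5), -16) = -412/(-409) + 380/(-13/3 - 16) = -412*(-1/409) + 380/(-61/3) = 412/409 + 380*(-3/61) = 412/409 - 1140/61 = -441128/24949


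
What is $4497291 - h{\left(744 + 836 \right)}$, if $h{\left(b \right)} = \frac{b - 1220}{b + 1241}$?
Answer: $\frac{12686857551}{2821} \approx 4.4973 \cdot 10^{6}$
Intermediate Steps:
$h{\left(b \right)} = \frac{-1220 + b}{1241 + b}$
$4497291 - h{\left(744 + 836 \right)} = 4497291 - \frac{-1220 + \left(744 + 836\right)}{1241 + \left(744 + 836\right)} = 4497291 - \frac{-1220 + 1580}{1241 + 1580} = 4497291 - \frac{1}{2821} \cdot 360 = 4497291 - \frac{360}{2821} = \frac{12686857551}{2821}$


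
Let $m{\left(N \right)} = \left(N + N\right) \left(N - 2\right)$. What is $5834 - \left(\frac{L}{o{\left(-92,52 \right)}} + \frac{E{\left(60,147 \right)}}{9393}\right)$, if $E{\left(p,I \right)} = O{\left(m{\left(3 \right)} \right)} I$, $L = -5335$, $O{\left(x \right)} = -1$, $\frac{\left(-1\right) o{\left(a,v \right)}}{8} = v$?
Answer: $\frac{7582078163}{1302496} \approx 5821.2$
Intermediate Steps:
$m{\left(N \right)} = 2 N \left(-2 + N\right)$
$o{\left(a,v \right)} = - 8 v$
$E{\left(p,I \right)} = - I$
$5834 - \left(\frac{L}{o{\left(-92,52 \right)}} + \frac{E{\left(60,147 \right)}}{9393}\right) = 5834 - \left(- \frac{5335}{\left(-8\right) 52} + \frac{\left(-1\right) 147}{9393}\right) = 5834 - \left(- \frac{5335}{-416} - \frac{49}{3131}\right) = 5834 - \left(\left(-5335\right) \left(- \frac{1}{416}\right) - \frac{49}{3131}\right) = 5834 - \left(\frac{5335}{416} - \frac{49}{3131}\right) = 5834 - \frac{16683501}{1302496} = \frac{7582078163}{1302496}$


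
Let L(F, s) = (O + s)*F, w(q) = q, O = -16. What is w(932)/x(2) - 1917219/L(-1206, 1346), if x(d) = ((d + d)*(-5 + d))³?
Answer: 12625313/19247760 ≈ 0.65594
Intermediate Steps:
L(F, s) = F*(-16 + s) (L(F, s) = (-16 + s)*F = F*(-16 + s))
x(d) = 8*d³*(-5 + d)³ (x(d) = ((2*d)*(-5 + d))³ = (2*d*(-5 + d))³ = 8*d³*(-5 + d)³)
w(932)/x(2) - 1917219/L(-1206, 1346) = 932/((8*2³*(-5 + 2)³)) - 1917219*(-1/(1206*(-16 + 1346))) = 932/((8*8*(-3)³)) - 1917219/((-1206*1330)) = 932/((8*8*(-27))) - 1917219/(-1603980) = 932/(-1728) - 1917219*(-1/1603980) = 932*(-1/1728) + 639073/534660 = -233/432 + 639073/534660 = 12625313/19247760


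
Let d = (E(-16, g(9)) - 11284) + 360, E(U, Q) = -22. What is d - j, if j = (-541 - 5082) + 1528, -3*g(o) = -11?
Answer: -6851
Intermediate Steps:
g(o) = 11/3 (g(o) = -⅓*(-11) = 11/3)
j = -4095 (j = -5623 + 1528 = -4095)
d = -10946 (d = (-22 - 11284) + 360 = -11306 + 360 = -10946)
d - j = -10946 - 1*(-4095) = -10946 + 4095 = -6851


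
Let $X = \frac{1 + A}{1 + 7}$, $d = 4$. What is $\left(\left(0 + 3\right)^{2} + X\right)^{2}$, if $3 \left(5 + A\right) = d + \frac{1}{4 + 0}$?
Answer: $\frac{693889}{9216} \approx 75.292$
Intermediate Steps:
$A = - \frac{43}{12}$ ($A = -5 + \frac{4 + \frac{1}{4 + 0}}{3} = -5 + \frac{4 + \frac{1}{4}}{3} = -5 + \frac{1}{3} \cdot \frac{17}{4} = -5 + \frac{17}{12} = - \frac{43}{12} \approx -3.5833$)
$X = - \frac{31}{96}$ ($X = \frac{1 - \frac{43}{12}}{1 + 7} = - \frac{31}{12 \cdot 8} = \left(- \frac{31}{12}\right) \frac{1}{8} = - \frac{31}{96} \approx -0.32292$)
$\left(\left(0 + 3\right)^{2} + X\right)^{2} = \left(\left(0 + 3\right)^{2} - \frac{31}{96}\right)^{2} = \left(3^{2} - \frac{31}{96}\right)^{2} = \left(9 - \frac{31}{96}\right)^{2} = \left(\frac{833}{96}\right)^{2} = \frac{693889}{9216}$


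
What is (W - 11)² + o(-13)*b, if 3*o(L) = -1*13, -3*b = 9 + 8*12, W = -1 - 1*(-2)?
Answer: 755/3 ≈ 251.67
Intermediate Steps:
W = 1 (W = -1 + 2 = 1)
b = -35 (b = -(9 + 8*12)/3 = -(9 + 96)/3 = -⅓*105 = -35)
o(L) = -13/3 (o(L) = (-1*13)/3 = (⅓)*(-13) = -13/3)
(W - 11)² + o(-13)*b = (1 - 11)² - 13/3*(-35) = (-10)² + 455/3 = 100 + 455/3 = 755/3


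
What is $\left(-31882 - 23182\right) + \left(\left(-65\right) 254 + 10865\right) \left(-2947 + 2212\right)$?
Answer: $4094011$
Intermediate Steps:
$\left(-31882 - 23182\right) + \left(\left(-65\right) 254 + 10865\right) \left(-2947 + 2212\right) = -55064 + \left(-16510 + 10865\right) \left(-735\right) = -55064 - -4149075 = -55064 + 4149075 = 4094011$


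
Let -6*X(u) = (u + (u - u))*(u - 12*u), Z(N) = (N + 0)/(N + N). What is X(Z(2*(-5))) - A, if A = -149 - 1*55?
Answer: 4907/24 ≈ 204.46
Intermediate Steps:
A = -204 (A = -149 - 55 = -204)
Z(N) = 1/2 (Z(N) = N/((2*N)) = N*(1/(2*N)) = 1/2)
X(u) = 11*u**2/6 (X(u) = -(u + (u - u))*(u - 12*u)/6 = -(u + 0)*(-11*u)/6 = -u*(-11*u)/6 = -(-11)*u**2/6 = 11*u**2/6)
X(Z(2*(-5))) - A = 11*(1/2)**2/6 - 1*(-204) = (11/6)*(1/4) + 204 = 11/24 + 204 = 4907/24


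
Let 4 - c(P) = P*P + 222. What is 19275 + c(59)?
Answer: 15576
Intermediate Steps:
c(P) = -218 - P² (c(P) = 4 - (P*P + 222) = 4 - (P² + 222) = 4 - (222 + P²) = 4 + (-222 - P²) = -218 - P²)
19275 + c(59) = 19275 + (-218 - 1*59²) = 19275 + (-218 - 1*3481) = 19275 + (-218 - 3481) = 19275 - 3699 = 15576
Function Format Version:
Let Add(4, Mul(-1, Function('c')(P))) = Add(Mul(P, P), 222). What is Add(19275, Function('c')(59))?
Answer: 15576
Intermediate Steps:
Function('c')(P) = Add(-218, Mul(-1, Pow(P, 2))) (Function('c')(P) = Add(4, Mul(-1, Add(Mul(P, P), 222))) = Add(4, Mul(-1, Add(Pow(P, 2), 222))) = Add(4, Mul(-1, Add(222, Pow(P, 2)))) = Add(4, Add(-222, Mul(-1, Pow(P, 2)))) = Add(-218, Mul(-1, Pow(P, 2))))
Add(19275, Function('c')(59)) = Add(19275, Add(-218, Mul(-1, Pow(59, 2)))) = Add(19275, Add(-218, Mul(-1, 3481))) = Add(19275, Add(-218, -3481)) = Add(19275, -3699) = 15576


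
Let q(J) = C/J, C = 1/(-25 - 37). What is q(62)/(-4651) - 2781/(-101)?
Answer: 49719952865/1805722844 ≈ 27.535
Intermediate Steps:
C = -1/62 (C = 1/(-62) = -1/62 ≈ -0.016129)
q(J) = -1/(62*J)
q(62)/(-4651) - 2781/(-101) = -1/62/62/(-4651) - 2781/(-101) = -1/62*1/62*(-1/4651) - 2781*(-1/101) = -1/3844*(-1/4651) + 2781/101 = 1/17878444 + 2781/101 = 49719952865/1805722844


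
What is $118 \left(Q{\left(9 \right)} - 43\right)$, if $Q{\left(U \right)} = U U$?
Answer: $4484$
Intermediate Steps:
$Q{\left(U \right)} = U^{2}$
$118 \left(Q{\left(9 \right)} - 43\right) = 118 \left(9^{2} - 43\right) = 118 \left(81 - 43\right) = 118 \cdot 38 = 4484$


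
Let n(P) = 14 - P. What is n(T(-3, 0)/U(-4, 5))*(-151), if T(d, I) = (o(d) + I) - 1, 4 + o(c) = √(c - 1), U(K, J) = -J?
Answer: -1963 - 302*I/5 ≈ -1963.0 - 60.4*I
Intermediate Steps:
o(c) = -4 + √(-1 + c) (o(c) = -4 + √(c - 1) = -4 + √(-1 + c))
T(d, I) = -5 + I + √(-1 + d) (T(d, I) = ((-4 + √(-1 + d)) + I) - 1 = (-4 + I + √(-1 + d)) - 1 = -5 + I + √(-1 + d))
n(T(-3, 0)/U(-4, 5))*(-151) = (14 - (-5 + 0 + √(-1 - 3))/((-1*5)))*(-151) = (14 - (-5 + 0 + √(-4))/(-5))*(-151) = (14 - (-5 + 0 + 2*I)*(-1)/5)*(-151) = (14 - (-5 + 2*I)*(-1)/5)*(-151) = (14 - (1 - 2*I/5))*(-151) = (14 + (-1 + 2*I/5))*(-151) = (13 + 2*I/5)*(-151) = -1963 - 302*I/5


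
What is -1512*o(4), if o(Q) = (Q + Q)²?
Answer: -96768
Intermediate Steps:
o(Q) = 4*Q² (o(Q) = (2*Q)² = 4*Q²)
-1512*o(4) = -6048*4² = -6048*16 = -1512*64 = -96768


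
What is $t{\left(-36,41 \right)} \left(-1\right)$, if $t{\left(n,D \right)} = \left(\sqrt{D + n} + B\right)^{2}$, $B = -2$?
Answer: $-9 + 4 \sqrt{5} \approx -0.055728$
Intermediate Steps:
$t{\left(n,D \right)} = \left(-2 + \sqrt{D + n}\right)^{2}$ ($t{\left(n,D \right)} = \left(\sqrt{D + n} - 2\right)^{2} = \left(-2 + \sqrt{D + n}\right)^{2}$)
$t{\left(-36,41 \right)} \left(-1\right) = \left(-2 + \sqrt{41 - 36}\right)^{2} \left(-1\right) = \left(-2 + \sqrt{5}\right)^{2} \left(-1\right) = - \left(-2 + \sqrt{5}\right)^{2}$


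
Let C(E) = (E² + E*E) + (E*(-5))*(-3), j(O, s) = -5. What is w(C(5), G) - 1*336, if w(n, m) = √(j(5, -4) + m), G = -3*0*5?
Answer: -336 + I*√5 ≈ -336.0 + 2.2361*I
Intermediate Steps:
C(E) = 2*E² + 15*E (C(E) = (E² + E²) - 5*E*(-3) = 2*E² + 15*E)
G = 0 (G = 0*5 = 0)
w(n, m) = √(-5 + m)
w(C(5), G) - 1*336 = √(-5 + 0) - 1*336 = √(-5) - 336 = I*√5 - 336 = -336 + I*√5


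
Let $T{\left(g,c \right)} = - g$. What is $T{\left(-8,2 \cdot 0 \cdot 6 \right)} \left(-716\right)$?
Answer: $-5728$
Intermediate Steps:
$T{\left(-8,2 \cdot 0 \cdot 6 \right)} \left(-716\right) = \left(-1\right) \left(-8\right) \left(-716\right) = 8 \left(-716\right) = -5728$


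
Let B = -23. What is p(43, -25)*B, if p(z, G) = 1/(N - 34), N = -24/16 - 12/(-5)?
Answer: 230/331 ≈ 0.69486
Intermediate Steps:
N = 9/10 (N = -24*1/16 - 12*(-⅕) = -3/2 + 12/5 = 9/10 ≈ 0.90000)
p(z, G) = -10/331 (p(z, G) = 1/(9/10 - 34) = 1/(-331/10) = -10/331)
p(43, -25)*B = -10/331*(-23) = 230/331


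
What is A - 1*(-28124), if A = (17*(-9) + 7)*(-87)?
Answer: 40826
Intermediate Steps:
A = 12702 (A = (-153 + 7)*(-87) = -146*(-87) = 12702)
A - 1*(-28124) = 12702 - 1*(-28124) = 12702 + 28124 = 40826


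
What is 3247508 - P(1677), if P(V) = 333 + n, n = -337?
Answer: 3247512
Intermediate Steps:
P(V) = -4 (P(V) = 333 - 337 = -4)
3247508 - P(1677) = 3247508 - 1*(-4) = 3247508 + 4 = 3247512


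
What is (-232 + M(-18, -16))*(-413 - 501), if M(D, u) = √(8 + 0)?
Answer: 212048 - 1828*√2 ≈ 2.0946e+5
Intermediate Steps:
M(D, u) = 2*√2 (M(D, u) = √8 = 2*√2)
(-232 + M(-18, -16))*(-413 - 501) = (-232 + 2*√2)*(-413 - 501) = (-232 + 2*√2)*(-914) = 212048 - 1828*√2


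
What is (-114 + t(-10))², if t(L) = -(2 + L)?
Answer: 11236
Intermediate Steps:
t(L) = -2 - L
(-114 + t(-10))² = (-114 + (-2 - 1*(-10)))² = (-114 + (-2 + 10))² = (-114 + 8)² = (-106)² = 11236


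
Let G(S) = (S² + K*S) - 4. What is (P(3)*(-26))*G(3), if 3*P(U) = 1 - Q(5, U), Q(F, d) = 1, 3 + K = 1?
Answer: 0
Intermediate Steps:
K = -2 (K = -3 + 1 = -2)
G(S) = -4 + S² - 2*S (G(S) = (S² - 2*S) - 4 = -4 + S² - 2*S)
P(U) = 0 (P(U) = (1 - 1*1)/3 = (1 - 1)/3 = (⅓)*0 = 0)
(P(3)*(-26))*G(3) = (0*(-26))*(-4 + 3² - 2*3) = 0*(-4 + 9 - 6) = 0*(-1) = 0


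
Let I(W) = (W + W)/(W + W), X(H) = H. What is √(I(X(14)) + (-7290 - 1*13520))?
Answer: I*√20809 ≈ 144.25*I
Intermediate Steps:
I(W) = 1 (I(W) = (2*W)/((2*W)) = (2*W)*(1/(2*W)) = 1)
√(I(X(14)) + (-7290 - 1*13520)) = √(1 + (-7290 - 1*13520)) = √(1 + (-7290 - 13520)) = √(1 - 20810) = √(-20809) = I*√20809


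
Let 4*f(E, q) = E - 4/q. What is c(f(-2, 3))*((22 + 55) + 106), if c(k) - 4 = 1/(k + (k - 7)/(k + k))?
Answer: 45201/58 ≈ 779.33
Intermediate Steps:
f(E, q) = -1/q + E/4 (f(E, q) = (E - 4/q)/4 = -1/q + E/4)
c(k) = 4 + 1/(k + (-7 + k)/(2*k)) (c(k) = 4 + 1/(k + (k - 7)/(k + k)) = 4 + 1/(k + (-7 + k)/((2*k))) = 4 + 1/(k + (-7 + k)*(1/(2*k))) = 4 + 1/(k + (-7 + k)/(2*k)))
c(f(-2, 3))*((22 + 55) + 106) = (2*(-14 + 3*(-1/3 + (1/4)*(-2)) + 4*(-1/3 + (1/4)*(-2))**2)/(-7 + (-1/3 + (1/4)*(-2)) + 2*(-1/3 + (1/4)*(-2))**2))*((22 + 55) + 106) = (2*(-14 + 3*(-1*1/3 - 1/2) + 4*(-1*1/3 - 1/2)**2)/(-7 + (-1*1/3 - 1/2) + 2*(-1*1/3 - 1/2)**2))*(77 + 106) = (2*(-14 + 3*(-1/3 - 1/2) + 4*(-1/3 - 1/2)**2)/(-7 + (-1/3 - 1/2) + 2*(-1/3 - 1/2)**2))*183 = (2*(-14 + 3*(-5/6) + 4*(-5/6)**2)/(-7 - 5/6 + 2*(-5/6)**2))*183 = (2*(-14 - 5/2 + 4*(25/36))/(-7 - 5/6 + 2*(25/36)))*183 = (2*(-14 - 5/2 + 25/9)/(-7 - 5/6 + 25/18))*183 = (2*(-247/18)/(-58/9))*183 = (2*(-9/58)*(-247/18))*183 = (247/58)*183 = 45201/58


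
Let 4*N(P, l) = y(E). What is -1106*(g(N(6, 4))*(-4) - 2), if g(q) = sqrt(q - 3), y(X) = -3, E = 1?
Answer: 2212 + 2212*I*sqrt(15) ≈ 2212.0 + 8567.0*I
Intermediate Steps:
N(P, l) = -3/4 (N(P, l) = (1/4)*(-3) = -3/4)
g(q) = sqrt(-3 + q)
-1106*(g(N(6, 4))*(-4) - 2) = -1106*(sqrt(-3 - 3/4)*(-4) - 2) = -1106*(sqrt(-15/4)*(-4) - 2) = -1106*((I*sqrt(15)/2)*(-4) - 2) = -1106*(-2*I*sqrt(15) - 2) = -1106*(-2 - 2*I*sqrt(15)) = 2212 + 2212*I*sqrt(15)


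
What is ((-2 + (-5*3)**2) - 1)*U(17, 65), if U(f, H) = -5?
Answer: -1110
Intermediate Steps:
((-2 + (-5*3)**2) - 1)*U(17, 65) = ((-2 + (-5*3)**2) - 1)*(-5) = ((-2 + (-15)**2) - 1)*(-5) = ((-2 + 225) - 1)*(-5) = (223 - 1)*(-5) = 222*(-5) = -1110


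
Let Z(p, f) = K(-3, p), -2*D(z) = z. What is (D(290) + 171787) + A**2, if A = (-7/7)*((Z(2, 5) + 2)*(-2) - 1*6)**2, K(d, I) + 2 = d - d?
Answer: 172938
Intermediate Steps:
D(z) = -z/2
K(d, I) = -2 (K(d, I) = -2 + (d - d) = -2 + 0 = -2)
Z(p, f) = -2
A = -36 (A = (-7/7)*((-2 + 2)*(-2) - 1*6)**2 = (-7*1/7)*(0*(-2) - 6)**2 = -(0 - 6)**2 = -1*(-6)**2 = -1*36 = -36)
(D(290) + 171787) + A**2 = (-1/2*290 + 171787) + (-36)**2 = (-145 + 171787) + 1296 = 171642 + 1296 = 172938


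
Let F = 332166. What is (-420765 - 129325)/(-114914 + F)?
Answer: -275045/108626 ≈ -2.5320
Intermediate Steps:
(-420765 - 129325)/(-114914 + F) = (-420765 - 129325)/(-114914 + 332166) = -550090/217252 = -550090*1/217252 = -275045/108626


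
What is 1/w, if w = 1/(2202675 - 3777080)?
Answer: -1574405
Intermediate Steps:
w = -1/1574405 (w = 1/(-1574405) = -1/1574405 ≈ -6.3516e-7)
1/w = 1/(-1/1574405) = -1574405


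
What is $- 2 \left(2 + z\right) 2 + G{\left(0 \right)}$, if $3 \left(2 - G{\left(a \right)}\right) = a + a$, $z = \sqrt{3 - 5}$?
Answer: $-6 - 4 i \sqrt{2} \approx -6.0 - 5.6569 i$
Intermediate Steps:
$z = i \sqrt{2}$ ($z = \sqrt{-2} = i \sqrt{2} \approx 1.4142 i$)
$G{\left(a \right)} = 2 - \frac{2 a}{3}$ ($G{\left(a \right)} = 2 - \frac{a + a}{3} = 2 - \frac{2 a}{3}$)
$- 2 \left(2 + z\right) 2 + G{\left(0 \right)} = - 2 \left(2 + i \sqrt{2}\right) 2 + \left(2 - 0\right) = \left(-4 - 2 i \sqrt{2}\right) 2 + \left(2 + 0\right) = \left(-8 - 4 i \sqrt{2}\right) + 2 = -6 - 4 i \sqrt{2}$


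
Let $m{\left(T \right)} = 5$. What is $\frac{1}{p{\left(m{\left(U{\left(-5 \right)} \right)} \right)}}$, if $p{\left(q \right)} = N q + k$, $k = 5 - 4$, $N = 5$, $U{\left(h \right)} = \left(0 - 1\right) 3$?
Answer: $\frac{1}{26} \approx 0.038462$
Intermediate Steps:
$U{\left(h \right)} = -3$ ($U{\left(h \right)} = \left(-1\right) 3 = -3$)
$k = 1$
$p{\left(q \right)} = 1 + 5 q$ ($p{\left(q \right)} = 5 q + 1 = 1 + 5 q$)
$\frac{1}{p{\left(m{\left(U{\left(-5 \right)} \right)} \right)}} = \frac{1}{1 + 5 \cdot 5} = \frac{1}{1 + 25} = \frac{1}{26}$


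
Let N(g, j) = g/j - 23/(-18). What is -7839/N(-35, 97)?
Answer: -13686894/1601 ≈ -8549.0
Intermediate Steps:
N(g, j) = 23/18 + g/j (N(g, j) = g/j - 23*(-1/18) = g/j + 23/18 = 23/18 + g/j)
-7839/N(-35, 97) = -7839/(23/18 - 35/97) = -7839/1601/1746 = -7839*1746/1601 = -13686894/1601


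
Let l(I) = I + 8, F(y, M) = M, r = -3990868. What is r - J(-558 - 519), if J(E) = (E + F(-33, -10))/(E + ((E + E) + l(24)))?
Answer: -12766787819/3199 ≈ -3.9909e+6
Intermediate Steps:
l(I) = 8 + I
J(E) = (-10 + E)/(32 + 3*E) (J(E) = (E - 10)/(E + ((E + E) + (8 + 24))) = (-10 + E)/(E + (2*E + 32)) = (-10 + E)/(E + (32 + 2*E)) = (-10 + E)/(32 + 3*E))
r - J(-558 - 519) = -3990868 - (-10 + (-558 - 519))/(32 + 3*(-558 - 519)) = -3990868 - (-10 - 1077)/(32 + 3*(-1077)) = -3990868 - (-1087)/(32 - 3231) = -3990868 - (-1087)/(-3199) = -3990868 - (-1)*(-1087)/3199 = -3990868 - 1*1087/3199 = -3990868 - 1087/3199 = -12766787819/3199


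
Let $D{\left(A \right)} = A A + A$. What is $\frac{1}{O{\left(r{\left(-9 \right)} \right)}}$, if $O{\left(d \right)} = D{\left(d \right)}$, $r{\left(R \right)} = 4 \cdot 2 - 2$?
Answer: $\frac{1}{42} \approx 0.02381$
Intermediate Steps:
$r{\left(R \right)} = 6$ ($r{\left(R \right)} = 8 - 2 = 6$)
$D{\left(A \right)} = A + A^{2}$ ($D{\left(A \right)} = A^{2} + A = A + A^{2}$)
$O{\left(d \right)} = d \left(1 + d\right)$
$\frac{1}{O{\left(r{\left(-9 \right)} \right)}} = \frac{1}{6 \left(1 + 6\right)} = \frac{1}{6 \cdot 7} = \frac{1}{42}$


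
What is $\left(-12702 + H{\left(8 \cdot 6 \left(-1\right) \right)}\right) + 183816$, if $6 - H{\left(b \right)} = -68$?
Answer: $171188$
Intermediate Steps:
$H{\left(b \right)} = 74$ ($H{\left(b \right)} = 6 - -68 = 6 + 68 = 74$)
$\left(-12702 + H{\left(8 \cdot 6 \left(-1\right) \right)}\right) + 183816 = \left(-12702 + 74\right) + 183816 = -12628 + 183816 = 171188$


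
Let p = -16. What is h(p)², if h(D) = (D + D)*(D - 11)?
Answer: 746496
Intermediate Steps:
h(D) = 2*D*(-11 + D) (h(D) = (2*D)*(-11 + D) = 2*D*(-11 + D))
h(p)² = (2*(-16)*(-11 - 16))² = (2*(-16)*(-27))² = 864² = 746496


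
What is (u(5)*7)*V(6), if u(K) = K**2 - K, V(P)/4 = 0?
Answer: 0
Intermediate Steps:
V(P) = 0 (V(P) = 4*0 = 0)
(u(5)*7)*V(6) = ((5*(-1 + 5))*7)*0 = ((5*4)*7)*0 = (20*7)*0 = 140*0 = 0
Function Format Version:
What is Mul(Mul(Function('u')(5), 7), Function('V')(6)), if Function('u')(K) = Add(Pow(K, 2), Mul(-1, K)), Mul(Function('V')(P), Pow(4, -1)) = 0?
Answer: 0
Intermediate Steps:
Function('V')(P) = 0 (Function('V')(P) = Mul(4, 0) = 0)
Mul(Mul(Function('u')(5), 7), Function('V')(6)) = Mul(Mul(Mul(5, Add(-1, 5)), 7), 0) = Mul(Mul(Mul(5, 4), 7), 0) = Mul(Mul(20, 7), 0) = Mul(140, 0) = 0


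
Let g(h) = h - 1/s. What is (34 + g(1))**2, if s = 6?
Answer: 43681/36 ≈ 1213.4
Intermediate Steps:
g(h) = -1/6 + h (g(h) = h - 1/6 = -1/6 + h)
(34 + g(1))**2 = (34 + (-1/6 + 1))**2 = (34 + 5/6)**2 = (209/6)**2 = 43681/36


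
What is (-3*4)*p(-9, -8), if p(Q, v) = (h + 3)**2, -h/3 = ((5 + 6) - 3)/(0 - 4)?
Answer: -972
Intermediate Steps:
h = 6 (h = -3*((5 + 6) - 3)/(0 - 4) = -3*(11 - 3)/(-4) = -24*(-1)/4 = -3*(-2) = 6)
p(Q, v) = 81 (p(Q, v) = (6 + 3)**2 = 9**2 = 81)
(-3*4)*p(-9, -8) = -3*4*81 = -12*81 = -972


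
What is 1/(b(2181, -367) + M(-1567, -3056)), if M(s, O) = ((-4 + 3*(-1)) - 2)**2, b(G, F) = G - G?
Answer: 1/81 ≈ 0.012346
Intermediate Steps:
b(G, F) = 0
M(s, O) = 81 (M(s, O) = ((-4 - 3) - 2)**2 = (-7 - 2)**2 = (-9)**2 = 81)
1/(b(2181, -367) + M(-1567, -3056)) = 1/(0 + 81) = 1/81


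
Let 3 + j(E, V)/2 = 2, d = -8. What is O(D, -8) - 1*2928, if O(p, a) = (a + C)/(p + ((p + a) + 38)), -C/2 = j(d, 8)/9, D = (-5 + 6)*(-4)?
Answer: -289906/99 ≈ -2928.3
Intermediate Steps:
D = -4 (D = 1*(-4) = -4)
j(E, V) = -2 (j(E, V) = -6 + 2*2 = -6 + 4 = -2)
C = 4/9 (C = -(-4)/9 = -2*(-2/9) = 4/9 ≈ 0.44444)
O(p, a) = (4/9 + a)/(38 + a + 2*p) (O(p, a) = (a + 4/9)/(p + ((p + a) + 38)) = (4/9 + a)/(p + ((a + p) + 38)) = (4/9 + a)/(p + (38 + a + p)) = (4/9 + a)/(38 + a + 2*p))
O(D, -8) - 1*2928 = (4/9 - 8)/(38 - 8 + 2*(-4)) - 1*2928 = -68/9/(38 - 8 - 8) - 2928 = -68/9/22 - 2928 = (1/22)*(-68/9) - 2928 = -34/99 - 2928 = -289906/99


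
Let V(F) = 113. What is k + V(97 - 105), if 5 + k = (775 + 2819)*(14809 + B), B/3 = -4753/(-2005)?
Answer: 106764673116/2005 ≈ 5.3249e+7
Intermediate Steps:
B = 14259/2005 (B = 3*(-4753/(-2005)) = 3*(-4753*(-1/2005)) = 3*(4753/2005) = 14259/2005 ≈ 7.1117)
k = 106764446551/2005 (k = -5 + (775 + 2819)*(14809 + 14259/2005) = -5 + 3594*(29706304/2005) = -5 + 106764456576/2005 = 106764446551/2005 ≈ 5.3249e+7)
k + V(97 - 105) = 106764446551/2005 + 113 = 106764673116/2005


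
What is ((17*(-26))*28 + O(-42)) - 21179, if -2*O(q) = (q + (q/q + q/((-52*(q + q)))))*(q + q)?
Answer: -1834425/52 ≈ -35277.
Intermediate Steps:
O(q) = -q*(103/104 + q) (O(q) = -(q + (q/q + q/((-52*(q + q)))))*(q + q)/2 = -(q + (1 + q/((-104*q))))*2*q/2 = -(q + (1 + q*(-1/(104*q))))*2*q/2 = -(q + (1 - 1/104))*2*q/2 = -(q + 103/104)*2*q/2 = -(103/104 + q)*2*q/2 = -q*(103/104 + q))
((17*(-26))*28 + O(-42)) - 21179 = ((17*(-26))*28 - 1/104*(-42)*(103 + 104*(-42))) - 21179 = (-442*28 - 1/104*(-42)*(103 - 4368)) - 21179 = (-12376 - 1/104*(-42)*(-4265)) - 21179 = (-12376 - 89565/52) - 21179 = -733117/52 - 21179 = -1834425/52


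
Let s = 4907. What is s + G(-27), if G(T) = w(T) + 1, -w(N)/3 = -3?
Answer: 4917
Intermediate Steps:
w(N) = 9 (w(N) = -3*(-3) = 9)
G(T) = 10 (G(T) = 9 + 1 = 10)
s + G(-27) = 4907 + 10 = 4917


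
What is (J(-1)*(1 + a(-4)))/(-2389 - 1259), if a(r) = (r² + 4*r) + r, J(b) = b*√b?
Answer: -I/1216 ≈ -0.00082237*I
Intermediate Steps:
J(b) = b^(3/2)
a(r) = r² + 5*r
(J(-1)*(1 + a(-4)))/(-2389 - 1259) = ((-1)^(3/2)*(1 - 4*(5 - 4)))/(-2389 - 1259) = ((-I)*(1 - 4*1))/(-3648) = ((-I)*(1 - 4))*(-1/3648) = (-I*(-3))*(-1/3648) = (3*I)*(-1/3648) = -I/1216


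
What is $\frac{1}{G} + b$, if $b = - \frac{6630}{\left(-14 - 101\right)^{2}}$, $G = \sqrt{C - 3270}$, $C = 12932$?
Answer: $- \frac{1326}{2645} + \frac{\sqrt{9662}}{9662} \approx -0.49115$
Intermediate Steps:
$G = \sqrt{9662}$ ($G = \sqrt{12932 - 3270} = \sqrt{9662} \approx 98.295$)
$b = - \frac{1326}{2645}$ ($b = - \frac{6630}{\left(-115\right)^{2}} = - \frac{6630}{13225} = \left(-6630\right) \frac{1}{13225} = - \frac{1326}{2645} \approx -0.50132$)
$\frac{1}{G} + b = \frac{1}{\sqrt{9662}} - \frac{1326}{2645} = \frac{\sqrt{9662}}{9662} - \frac{1326}{2645} = - \frac{1326}{2645} + \frac{\sqrt{9662}}{9662}$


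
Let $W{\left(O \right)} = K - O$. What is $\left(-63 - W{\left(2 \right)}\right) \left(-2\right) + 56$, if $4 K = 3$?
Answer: $\frac{359}{2} \approx 179.5$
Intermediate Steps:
$K = \frac{3}{4}$ ($K = \frac{1}{4} \cdot 3 = \frac{3}{4} \approx 0.75$)
$W{\left(O \right)} = \frac{3}{4} - O$
$\left(-63 - W{\left(2 \right)}\right) \left(-2\right) + 56 = \left(-63 - \left(\frac{3}{4} - 2\right)\right) \left(-2\right) + 56 = \left(-63 - - \frac{5}{4}\right) \left(-2\right) + 56 = \left(-63 + \frac{5}{4}\right) \left(-2\right) + 56 = \left(- \frac{247}{4}\right) \left(-2\right) + 56 = \frac{247}{2} + 56 = \frac{359}{2}$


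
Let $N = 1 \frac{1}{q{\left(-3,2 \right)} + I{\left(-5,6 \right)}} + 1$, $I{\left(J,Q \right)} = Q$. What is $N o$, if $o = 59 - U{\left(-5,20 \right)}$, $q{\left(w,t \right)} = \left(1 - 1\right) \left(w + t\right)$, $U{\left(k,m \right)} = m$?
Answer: $\frac{91}{2} \approx 45.5$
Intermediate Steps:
$q{\left(w,t \right)} = 0$ ($q{\left(w,t \right)} = 0 \left(t + w\right) = 0$)
$N = \frac{7}{6}$ ($N = 1 \frac{1}{0 + 6} + 1 = 1 \cdot \frac{1}{6} + 1 = \frac{1}{6} + 1 = \frac{7}{6} \approx 1.1667$)
$o = 39$ ($o = 59 - 20 = 39$)
$N o = \frac{7}{6} \cdot 39 = \frac{91}{2}$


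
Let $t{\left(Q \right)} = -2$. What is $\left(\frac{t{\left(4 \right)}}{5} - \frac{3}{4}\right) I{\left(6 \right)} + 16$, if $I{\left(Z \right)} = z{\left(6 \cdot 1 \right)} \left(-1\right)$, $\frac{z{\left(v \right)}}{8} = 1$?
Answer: $\frac{126}{5} \approx 25.2$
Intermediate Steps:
$z{\left(v \right)} = 8$ ($z{\left(v \right)} = 8 \cdot 1 = 8$)
$I{\left(Z \right)} = -8$ ($I{\left(Z \right)} = 8 \left(-1\right) = -8$)
$\left(\frac{t{\left(4 \right)}}{5} - \frac{3}{4}\right) I{\left(6 \right)} + 16 = \left(- \frac{2}{5} - \frac{3}{4}\right) \left(-8\right) + 16 = \left(- \frac{23}{20}\right) \left(-8\right) + 16 = \frac{46}{5} + 16 = \frac{126}{5}$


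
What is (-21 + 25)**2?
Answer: 16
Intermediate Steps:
(-21 + 25)**2 = 4**2 = 16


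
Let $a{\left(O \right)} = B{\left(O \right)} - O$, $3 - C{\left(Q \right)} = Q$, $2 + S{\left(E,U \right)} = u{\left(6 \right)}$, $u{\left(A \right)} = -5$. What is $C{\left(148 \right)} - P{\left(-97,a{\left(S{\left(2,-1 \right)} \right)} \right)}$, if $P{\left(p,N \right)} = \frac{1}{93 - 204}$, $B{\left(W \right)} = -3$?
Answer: $- \frac{16094}{111} \approx -144.99$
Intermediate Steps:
$S{\left(E,U \right)} = -7$ ($S{\left(E,U \right)} = -2 - 5 = -7$)
$C{\left(Q \right)} = 3 - Q$
$a{\left(O \right)} = -3 - O$
$P{\left(p,N \right)} = - \frac{1}{111}$ ($P{\left(p,N \right)} = \frac{1}{-111} = - \frac{1}{111}$)
$C{\left(148 \right)} - P{\left(-97,a{\left(S{\left(2,-1 \right)} \right)} \right)} = \left(3 - 148\right) - - \frac{1}{111} = \left(3 - 148\right) + \frac{1}{111} = -145 + \frac{1}{111} = - \frac{16094}{111}$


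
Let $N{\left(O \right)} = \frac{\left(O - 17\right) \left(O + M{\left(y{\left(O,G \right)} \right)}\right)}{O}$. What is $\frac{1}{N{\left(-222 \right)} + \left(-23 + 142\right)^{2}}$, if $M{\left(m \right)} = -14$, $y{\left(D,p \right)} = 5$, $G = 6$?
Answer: $\frac{111}{1543669} \approx 7.1907 \cdot 10^{-5}$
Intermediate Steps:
$N{\left(O \right)} = \frac{\left(-17 + O\right) \left(-14 + O\right)}{O}$ ($N{\left(O \right)} = \frac{\left(O - 17\right) \left(O - 14\right)}{O} = \frac{\left(-17 + O\right) \left(-14 + O\right)}{O}$)
$\frac{1}{N{\left(-222 \right)} + \left(-23 + 142\right)^{2}} = \frac{1}{\left(-31 - 222 + \frac{238}{-222}\right) + \left(-23 + 142\right)^{2}} = \frac{1}{\left(-31 - 222 + 238 \left(- \frac{1}{222}\right)\right) + 119^{2}} = \frac{1}{\left(-31 - 222 - \frac{119}{111}\right) + 14161} = \frac{1}{- \frac{28202}{111} + 14161} = \frac{1}{\frac{1543669}{111}} = \frac{111}{1543669}$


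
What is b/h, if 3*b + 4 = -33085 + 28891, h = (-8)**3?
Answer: 2099/768 ≈ 2.7331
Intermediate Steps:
h = -512
b = -4198/3 (b = -4/3 + (-33085 + 28891)/3 = -4/3 + (1/3)*(-4194) = -4/3 - 1398 = -4198/3 ≈ -1399.3)
b/h = -4198/3/(-512) = -4198/3*(-1/512) = 2099/768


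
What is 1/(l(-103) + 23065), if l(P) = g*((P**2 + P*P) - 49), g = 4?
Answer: 1/107741 ≈ 9.2815e-6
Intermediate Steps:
l(P) = -196 + 8*P**2 (l(P) = 4*((P**2 + P*P) - 49) = 4*((P**2 + P**2) - 49) = 4*(2*P**2 - 49) = 4*(-49 + 2*P**2) = -196 + 8*P**2)
1/(l(-103) + 23065) = 1/((-196 + 8*(-103)**2) + 23065) = 1/((-196 + 8*10609) + 23065) = 1/((-196 + 84872) + 23065) = 1/(84676 + 23065) = 1/107741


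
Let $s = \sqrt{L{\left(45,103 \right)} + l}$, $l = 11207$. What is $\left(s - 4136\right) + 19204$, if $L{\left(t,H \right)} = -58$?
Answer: $15068 + \sqrt{11149} \approx 15174.0$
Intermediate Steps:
$s = \sqrt{11149}$ ($s = \sqrt{-58 + 11207} = \sqrt{11149} \approx 105.59$)
$\left(s - 4136\right) + 19204 = \left(\sqrt{11149} - 4136\right) + 19204 = \left(-4136 + \sqrt{11149}\right) + 19204 = 15068 + \sqrt{11149}$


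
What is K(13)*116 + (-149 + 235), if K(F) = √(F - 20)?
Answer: 86 + 116*I*√7 ≈ 86.0 + 306.91*I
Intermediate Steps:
K(F) = √(-20 + F)
K(13)*116 + (-149 + 235) = √(-20 + 13)*116 + (-149 + 235) = √(-7)*116 + 86 = (I*√7)*116 + 86 = 116*I*√7 + 86 = 86 + 116*I*√7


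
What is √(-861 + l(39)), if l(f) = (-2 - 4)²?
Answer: 5*I*√33 ≈ 28.723*I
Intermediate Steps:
l(f) = 36 (l(f) = (-6)² = 36)
√(-861 + l(39)) = √(-861 + 36) = √(-825) = 5*I*√33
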